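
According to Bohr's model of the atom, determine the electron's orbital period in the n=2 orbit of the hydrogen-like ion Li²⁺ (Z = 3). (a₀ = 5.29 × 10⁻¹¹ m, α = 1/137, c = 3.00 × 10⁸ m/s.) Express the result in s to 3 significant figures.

r = n²a₀/Z = 2²·5.29 × 10⁻¹¹/3 = 7.05 × 10⁻¹¹ m
v = Zαc/n = 3·0.00730·3.00 × 10⁸/2 = 3.28 × 10⁶ m/s
T = 2πr/v = 1.35 × 10⁻¹⁶ s

1.35 × 10⁻¹⁶ s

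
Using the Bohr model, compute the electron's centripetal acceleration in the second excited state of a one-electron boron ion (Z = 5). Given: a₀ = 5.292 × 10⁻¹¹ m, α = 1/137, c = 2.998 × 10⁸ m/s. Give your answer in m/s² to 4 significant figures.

1.396 × 10²³ m/s²

r = n²a₀/Z = 9.526 × 10⁻¹¹ m, v = Zαc/n = 3.647 × 10⁶ m/s
a = v²/r = (3.647 × 10⁶)² / 9.526 × 10⁻¹¹ = 1.396 × 10²³ m/s²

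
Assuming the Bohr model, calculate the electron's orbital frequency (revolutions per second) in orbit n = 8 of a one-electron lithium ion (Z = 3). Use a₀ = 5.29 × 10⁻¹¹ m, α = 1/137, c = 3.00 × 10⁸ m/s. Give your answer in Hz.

1.16 × 10¹⁴ Hz

r = n²a₀/Z = 1.13 × 10⁻⁹ m, v = Zαc/n = 8.21 × 10⁵ m/s
f = v/(2πr) = 1.16 × 10¹⁴ Hz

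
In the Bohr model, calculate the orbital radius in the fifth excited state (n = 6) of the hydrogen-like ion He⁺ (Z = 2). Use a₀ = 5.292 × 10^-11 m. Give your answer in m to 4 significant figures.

9.526 × 10^-10 m

r_n = n²a₀/Z = 6² × 5.292 × 10^-11 / 2
    = 36 × 5.292 × 10^-11 / 2 = 9.526 × 10^-10 m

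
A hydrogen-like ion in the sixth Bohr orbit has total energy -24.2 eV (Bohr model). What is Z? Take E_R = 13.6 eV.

8

E_n = −E_R Z²/n² ⇒ Z² = −E_n n²/E_R = 24.2 × 6² / 13.6 ≈ 64.06
Z = 8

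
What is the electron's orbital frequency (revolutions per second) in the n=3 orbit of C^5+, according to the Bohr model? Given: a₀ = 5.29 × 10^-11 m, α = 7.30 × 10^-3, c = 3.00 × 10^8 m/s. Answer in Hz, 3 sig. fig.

8.79 × 10^15 Hz

r = n²a₀/Z = 7.94 × 10^-11 m, v = Zαc/n = 4.38 × 10^6 m/s
f = v/(2πr) = 8.79 × 10^15 Hz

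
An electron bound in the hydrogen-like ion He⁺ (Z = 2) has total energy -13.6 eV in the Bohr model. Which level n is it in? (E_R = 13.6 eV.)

E_n = −E_R Z²/n² ⇒ n² = E_R Z²/(−E_n) = 13.6 × 2² / 13.6 ≈ 4.00
n = 2

2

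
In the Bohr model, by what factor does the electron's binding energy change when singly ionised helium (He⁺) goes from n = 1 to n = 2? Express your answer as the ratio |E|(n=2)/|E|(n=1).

1/4

|E| ∝ Z^2 · n^-2; with Z fixed, |E| ∝ n^-2.
|E|(n=2)/|E|(n=1) = (2/1)^-2 = 1/4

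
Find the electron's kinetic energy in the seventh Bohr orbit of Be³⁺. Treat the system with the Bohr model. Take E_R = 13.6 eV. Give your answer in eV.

4.44 eV

For a Coulomb orbit the virial theorem gives K = −E_n.
E_n = −E_R·Z²/n², so K = E_R·Z²/n² = 13.6 × 4²/7² = 4.44 eV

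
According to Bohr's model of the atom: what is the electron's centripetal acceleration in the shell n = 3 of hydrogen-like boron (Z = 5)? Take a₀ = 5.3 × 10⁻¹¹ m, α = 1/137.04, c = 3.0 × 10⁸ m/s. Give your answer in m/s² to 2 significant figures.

1.4 × 10²³ m/s²

r = n²a₀/Z = 9.5 × 10⁻¹¹ m, v = Zαc/n = 3.6 × 10⁶ m/s
a = v²/r = (3.6 × 10⁶)² / 9.5 × 10⁻¹¹ = 1.4 × 10²³ m/s²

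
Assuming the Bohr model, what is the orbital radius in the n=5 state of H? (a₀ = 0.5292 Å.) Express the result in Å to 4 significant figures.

r_n = n²a₀/Z = 5² × 0.5292 / 1
    = 25 × 0.5292 / 1 = 13.23 Å

13.23 Å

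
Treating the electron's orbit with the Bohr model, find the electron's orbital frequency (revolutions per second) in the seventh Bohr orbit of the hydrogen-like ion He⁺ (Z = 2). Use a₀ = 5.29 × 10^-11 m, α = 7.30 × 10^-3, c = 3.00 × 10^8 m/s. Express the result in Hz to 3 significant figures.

r = n²a₀/Z = 1.30 × 10^-9 m, v = Zαc/n = 6.26 × 10^5 m/s
f = v/(2πr) = 7.68 × 10^13 Hz

7.68 × 10^13 Hz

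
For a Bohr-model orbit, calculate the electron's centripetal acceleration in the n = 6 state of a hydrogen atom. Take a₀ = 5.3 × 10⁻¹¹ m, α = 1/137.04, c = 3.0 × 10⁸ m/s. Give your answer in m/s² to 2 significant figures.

7.0 × 10¹⁹ m/s²

r = n²a₀/Z = 1.9 × 10⁻⁹ m, v = Zαc/n = 3.6 × 10⁵ m/s
a = v²/r = (3.6 × 10⁵)² / 1.9 × 10⁻⁹ = 7.0 × 10¹⁹ m/s²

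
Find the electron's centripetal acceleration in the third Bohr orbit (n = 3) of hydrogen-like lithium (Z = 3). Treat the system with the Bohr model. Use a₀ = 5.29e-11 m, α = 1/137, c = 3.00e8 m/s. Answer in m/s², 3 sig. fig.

r = n²a₀/Z = 1.59e-10 m, v = Zαc/n = 2.19e6 m/s
a = v²/r = (2.19e6)² / 1.59e-10 = 3.02e22 m/s²

3.02e22 m/s²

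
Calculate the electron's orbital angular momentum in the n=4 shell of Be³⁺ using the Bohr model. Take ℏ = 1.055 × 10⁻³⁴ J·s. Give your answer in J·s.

4.220 × 10⁻³⁴ J·s

L_n = nℏ = 4 × 1.055 × 10⁻³⁴ = 4.220 × 10⁻³⁴ J·s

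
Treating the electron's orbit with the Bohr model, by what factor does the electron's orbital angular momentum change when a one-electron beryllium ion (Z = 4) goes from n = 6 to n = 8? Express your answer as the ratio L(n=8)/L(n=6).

L = nℏ depends only on n, so L ∝ n.
L(n=8)/L(n=6) = (8/6)^1 = 4/3

4/3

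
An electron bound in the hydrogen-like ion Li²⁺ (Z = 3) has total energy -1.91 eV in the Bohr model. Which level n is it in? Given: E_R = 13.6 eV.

E_n = −E_R Z²/n² ⇒ n² = E_R Z²/(−E_n) = 13.6 × 3² / 1.91 ≈ 64.08
n = 8

8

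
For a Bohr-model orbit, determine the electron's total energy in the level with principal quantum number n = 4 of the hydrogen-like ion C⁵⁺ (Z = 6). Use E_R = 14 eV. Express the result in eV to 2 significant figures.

E_n = −E_R·Z²/n² = −14 × 6²/4² = -32 eV

-32 eV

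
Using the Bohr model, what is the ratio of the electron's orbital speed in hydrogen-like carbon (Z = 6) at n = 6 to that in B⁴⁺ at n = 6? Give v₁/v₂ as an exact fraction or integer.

v ∝ Z^1 · n^-1
v₁/v₂ = (6/5)^1 · (6/6)^-1 = 6/5

6/5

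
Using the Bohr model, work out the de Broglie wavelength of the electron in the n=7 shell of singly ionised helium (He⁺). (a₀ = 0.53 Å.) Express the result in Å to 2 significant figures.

12 Å

The Bohr quantisation condition is nλ = 2πr_n.
r_n = n²a₀/Z = 13 Å
λ = 2πr_n/n = 2π·13/7 = 12 Å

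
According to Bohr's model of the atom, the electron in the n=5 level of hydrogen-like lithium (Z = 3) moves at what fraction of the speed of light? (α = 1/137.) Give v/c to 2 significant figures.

0.0044

v_n = Zαc/n, so v/c = Zα/n = 3 × 0.0073 / 5 = 0.0044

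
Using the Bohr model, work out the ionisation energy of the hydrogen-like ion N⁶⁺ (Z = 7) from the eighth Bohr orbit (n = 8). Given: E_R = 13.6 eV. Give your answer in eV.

10.4 eV

E_n = −E_R·Z²/n² = −13.6 × 7²/8² eV = -10.4 eV
Ionisation energy = −E_n = 10.4 eV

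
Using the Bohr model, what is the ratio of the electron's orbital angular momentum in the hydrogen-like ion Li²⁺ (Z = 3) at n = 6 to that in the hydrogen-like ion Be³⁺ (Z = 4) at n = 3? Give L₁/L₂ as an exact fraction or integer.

2

L = nℏ is independent of Z.
L₁/L₂ = n₁/n₂ = 6/3 = 2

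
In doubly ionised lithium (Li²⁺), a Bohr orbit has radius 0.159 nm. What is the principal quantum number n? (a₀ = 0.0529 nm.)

r_n = n²a₀/Z ⇒ n² = rZ/a₀ = 0.159 × 3 / 0.0529 ≈ 9.02
n = 3

3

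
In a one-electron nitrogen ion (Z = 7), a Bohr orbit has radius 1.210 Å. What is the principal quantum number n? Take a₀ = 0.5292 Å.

4

r_n = n²a₀/Z ⇒ n² = rZ/a₀ = 1.210 × 7 / 0.5292 ≈ 16.01
n = 4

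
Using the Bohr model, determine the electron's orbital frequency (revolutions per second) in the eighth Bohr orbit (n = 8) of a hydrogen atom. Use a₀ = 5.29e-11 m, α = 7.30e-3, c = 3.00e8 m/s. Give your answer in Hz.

r = n²a₀/Z = 3.39e-9 m, v = Zαc/n = 2.74e5 m/s
f = v/(2πr) = 1.29e13 Hz

1.29e13 Hz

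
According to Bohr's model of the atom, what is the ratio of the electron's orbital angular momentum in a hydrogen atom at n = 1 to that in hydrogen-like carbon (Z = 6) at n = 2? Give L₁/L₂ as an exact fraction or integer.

1/2

L = nℏ is independent of Z.
L₁/L₂ = n₁/n₂ = 1/2 = 1/2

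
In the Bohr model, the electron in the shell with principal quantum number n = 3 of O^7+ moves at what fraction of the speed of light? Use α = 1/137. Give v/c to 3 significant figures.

0.0195

v_n = Zαc/n, so v/c = Zα/n = 8 × 0.00730 / 3 = 0.0195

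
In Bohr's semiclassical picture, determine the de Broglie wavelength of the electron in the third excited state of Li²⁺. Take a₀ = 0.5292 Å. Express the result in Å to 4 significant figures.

4.433 Å

The Bohr quantisation condition is nλ = 2πr_n.
r_n = n²a₀/Z = 2.822 Å
λ = 2πr_n/n = 2π·2.822/4 = 4.433 Å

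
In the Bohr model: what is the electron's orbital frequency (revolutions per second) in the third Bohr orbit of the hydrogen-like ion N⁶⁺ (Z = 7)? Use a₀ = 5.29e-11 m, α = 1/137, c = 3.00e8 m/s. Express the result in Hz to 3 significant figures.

r = n²a₀/Z = 6.80e-11 m, v = Zαc/n = 5.11e6 m/s
f = v/(2πr) = 1.20e16 Hz

1.20e16 Hz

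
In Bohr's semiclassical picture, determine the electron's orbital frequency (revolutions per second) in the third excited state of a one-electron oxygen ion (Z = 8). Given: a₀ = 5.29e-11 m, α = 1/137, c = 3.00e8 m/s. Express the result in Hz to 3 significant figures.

6.59e15 Hz

r = n²a₀/Z = 1.06e-10 m, v = Zαc/n = 4.38e6 m/s
f = v/(2πr) = 6.59e15 Hz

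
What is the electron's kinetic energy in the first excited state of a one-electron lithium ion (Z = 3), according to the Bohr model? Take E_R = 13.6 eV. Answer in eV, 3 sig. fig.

30.6 eV

For a Coulomb orbit the virial theorem gives K = −E_n.
E_n = −E_R·Z²/n², so K = E_R·Z²/n² = 13.6 × 3²/2² = 30.6 eV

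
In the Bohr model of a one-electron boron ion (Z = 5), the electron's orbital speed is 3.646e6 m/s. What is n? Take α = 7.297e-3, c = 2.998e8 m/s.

3

v_n = Zαc/n ⇒ n = Zαc/v = 5 × 0.007297 × 2.998e8 / 3.646e6 ≈ 3.00
n = 3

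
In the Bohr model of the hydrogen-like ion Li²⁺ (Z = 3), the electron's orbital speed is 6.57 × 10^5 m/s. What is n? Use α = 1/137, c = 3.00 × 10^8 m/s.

v_n = Zαc/n ⇒ n = Zαc/v = 3 × 0.00730 × 3.00 × 10^8 / 6.57 × 10^5 ≈ 10.00
n = 10

10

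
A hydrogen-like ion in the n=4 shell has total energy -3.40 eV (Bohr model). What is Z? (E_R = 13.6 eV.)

2

E_n = −E_R Z²/n² ⇒ Z² = −E_n n²/E_R = 3.40 × 4² / 13.6 ≈ 4.00
Z = 2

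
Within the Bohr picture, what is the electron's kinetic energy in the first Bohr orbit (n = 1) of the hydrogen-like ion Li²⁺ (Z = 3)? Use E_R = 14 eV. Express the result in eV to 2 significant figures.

130 eV

For a Coulomb orbit the virial theorem gives K = −E_n.
E_n = −E_R·Z²/n², so K = E_R·Z²/n² = 14 × 3²/1² = 130 eV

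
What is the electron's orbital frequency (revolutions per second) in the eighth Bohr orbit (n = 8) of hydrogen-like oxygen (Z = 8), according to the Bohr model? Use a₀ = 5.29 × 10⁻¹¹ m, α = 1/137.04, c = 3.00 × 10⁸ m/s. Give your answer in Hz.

r = n²a₀/Z = 4.23 × 10⁻¹⁰ m, v = Zαc/n = 2.19 × 10⁶ m/s
f = v/(2πr) = 8.23 × 10¹⁴ Hz

8.23 × 10¹⁴ Hz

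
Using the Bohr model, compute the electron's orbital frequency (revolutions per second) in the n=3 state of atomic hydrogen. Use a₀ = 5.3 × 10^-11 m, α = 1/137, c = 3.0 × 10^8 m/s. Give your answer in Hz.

r = n²a₀/Z = 4.8 × 10^-10 m, v = Zαc/n = 7.3 × 10^5 m/s
f = v/(2πr) = 2.4 × 10^14 Hz

2.4 × 10^14 Hz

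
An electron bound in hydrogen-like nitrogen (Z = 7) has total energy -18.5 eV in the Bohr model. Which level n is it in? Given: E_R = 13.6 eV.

E_n = −E_R Z²/n² ⇒ n² = E_R Z²/(−E_n) = 13.6 × 7² / 18.5 ≈ 36.02
n = 6

6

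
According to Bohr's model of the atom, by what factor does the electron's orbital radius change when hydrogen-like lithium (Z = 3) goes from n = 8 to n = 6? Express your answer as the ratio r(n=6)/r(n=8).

r ∝ Z^-1 · n^2; with Z fixed, r ∝ n^2.
r(n=6)/r(n=8) = (6/8)^2 = 9/16

9/16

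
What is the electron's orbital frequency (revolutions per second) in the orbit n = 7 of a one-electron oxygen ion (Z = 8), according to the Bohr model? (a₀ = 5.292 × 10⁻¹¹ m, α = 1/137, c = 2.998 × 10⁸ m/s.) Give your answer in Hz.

1.228 × 10¹⁵ Hz

r = n²a₀/Z = 3.241 × 10⁻¹⁰ m, v = Zαc/n = 2.501 × 10⁶ m/s
f = v/(2πr) = 1.228 × 10¹⁵ Hz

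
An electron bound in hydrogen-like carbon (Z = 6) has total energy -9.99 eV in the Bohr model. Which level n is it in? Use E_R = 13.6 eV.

7

E_n = −E_R Z²/n² ⇒ n² = E_R Z²/(−E_n) = 13.6 × 6² / 9.99 ≈ 49.01
n = 7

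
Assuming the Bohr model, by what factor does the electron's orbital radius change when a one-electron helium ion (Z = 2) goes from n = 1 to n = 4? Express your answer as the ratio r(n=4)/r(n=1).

r ∝ Z^-1 · n^2; with Z fixed, r ∝ n^2.
r(n=4)/r(n=1) = (4/1)^2 = 16

16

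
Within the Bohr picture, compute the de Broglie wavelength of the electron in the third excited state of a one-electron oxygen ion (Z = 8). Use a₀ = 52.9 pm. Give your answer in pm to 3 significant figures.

The Bohr quantisation condition is nλ = 2πr_n.
r_n = n²a₀/Z = 106 pm
λ = 2πr_n/n = 2π·106/4 = 166 pm

166 pm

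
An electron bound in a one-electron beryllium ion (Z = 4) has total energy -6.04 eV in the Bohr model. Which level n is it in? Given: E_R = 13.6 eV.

E_n = −E_R Z²/n² ⇒ n² = E_R Z²/(−E_n) = 13.6 × 4² / 6.04 ≈ 36.03
n = 6

6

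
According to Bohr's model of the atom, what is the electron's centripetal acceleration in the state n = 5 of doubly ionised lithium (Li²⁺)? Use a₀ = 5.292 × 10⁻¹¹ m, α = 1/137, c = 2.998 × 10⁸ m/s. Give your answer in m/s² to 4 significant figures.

3.909 × 10²¹ m/s²

r = n²a₀/Z = 4.410 × 10⁻¹⁰ m, v = Zαc/n = 1.313 × 10⁶ m/s
a = v²/r = (1.313 × 10⁶)² / 4.410 × 10⁻¹⁰ = 3.909 × 10²¹ m/s²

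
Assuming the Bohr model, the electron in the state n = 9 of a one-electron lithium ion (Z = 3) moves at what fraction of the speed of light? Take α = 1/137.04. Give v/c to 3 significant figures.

v_n = Zαc/n, so v/c = Zα/n = 3 × 0.00730 / 9 = 0.00243

0.00243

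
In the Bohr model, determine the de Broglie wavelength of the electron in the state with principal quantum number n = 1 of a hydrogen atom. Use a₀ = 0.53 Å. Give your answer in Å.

3.3 Å

The Bohr quantisation condition is nλ = 2πr_n.
r_n = n²a₀/Z = 0.53 Å
λ = 2πr_n/n = 2π·0.53/1 = 3.3 Å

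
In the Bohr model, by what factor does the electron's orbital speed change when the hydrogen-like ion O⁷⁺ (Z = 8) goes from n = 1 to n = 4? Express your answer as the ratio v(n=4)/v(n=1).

1/4

v ∝ Z^1 · n^-1; with Z fixed, v ∝ n^-1.
v(n=4)/v(n=1) = (4/1)^-1 = 1/4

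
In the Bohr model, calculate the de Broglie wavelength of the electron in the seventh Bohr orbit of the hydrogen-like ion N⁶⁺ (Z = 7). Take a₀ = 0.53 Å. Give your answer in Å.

3.3 Å

The Bohr quantisation condition is nλ = 2πr_n.
r_n = n²a₀/Z = 3.7 Å
λ = 2πr_n/n = 2π·3.7/7 = 3.3 Å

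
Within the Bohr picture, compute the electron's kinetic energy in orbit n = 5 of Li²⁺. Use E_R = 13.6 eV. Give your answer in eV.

4.90 eV

For a Coulomb orbit the virial theorem gives K = −E_n.
E_n = −E_R·Z²/n², so K = E_R·Z²/n² = 13.6 × 3²/5² = 4.90 eV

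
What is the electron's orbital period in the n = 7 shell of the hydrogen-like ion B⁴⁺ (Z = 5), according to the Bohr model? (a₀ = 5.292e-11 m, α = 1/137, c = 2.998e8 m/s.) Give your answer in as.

2085 as

r = n²a₀/Z = 7²·5.292e-11/5 = 5.186e-10 m
v = Zαc/n = 5·0.007299·2.998e8/7 = 1.563e6 m/s
T = 2πr/v = 2.085e-15 s = 2085 as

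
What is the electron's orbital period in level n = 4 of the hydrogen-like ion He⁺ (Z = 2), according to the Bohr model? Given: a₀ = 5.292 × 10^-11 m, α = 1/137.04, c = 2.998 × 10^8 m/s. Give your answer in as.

2432 as

r = n²a₀/Z = 4²·5.292 × 10^-11/2 = 4.234 × 10^-10 m
v = Zαc/n = 2·0.007297·2.998 × 10^8/4 = 1.094 × 10^6 m/s
T = 2πr/v = 2.432 × 10^-15 s = 2432 as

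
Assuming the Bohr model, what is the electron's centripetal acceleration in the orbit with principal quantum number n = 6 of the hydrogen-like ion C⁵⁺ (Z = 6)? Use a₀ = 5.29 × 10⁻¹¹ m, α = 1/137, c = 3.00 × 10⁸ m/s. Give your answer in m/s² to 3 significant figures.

r = n²a₀/Z = 3.17 × 10⁻¹⁰ m, v = Zαc/n = 2.19 × 10⁶ m/s
a = v²/r = (2.19 × 10⁶)² / 3.17 × 10⁻¹⁰ = 1.51 × 10²² m/s²

1.51 × 10²² m/s²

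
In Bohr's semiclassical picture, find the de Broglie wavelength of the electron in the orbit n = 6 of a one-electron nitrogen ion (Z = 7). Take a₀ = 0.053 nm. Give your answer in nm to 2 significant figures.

0.29 nm

The Bohr quantisation condition is nλ = 2πr_n.
r_n = n²a₀/Z = 0.27 nm
λ = 2πr_n/n = 2π·0.27/6 = 0.29 nm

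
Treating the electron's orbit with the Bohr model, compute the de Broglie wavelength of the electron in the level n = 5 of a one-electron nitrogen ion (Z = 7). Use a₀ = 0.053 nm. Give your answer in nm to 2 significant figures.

0.24 nm

The Bohr quantisation condition is nλ = 2πr_n.
r_n = n²a₀/Z = 0.19 nm
λ = 2πr_n/n = 2π·0.19/5 = 0.24 nm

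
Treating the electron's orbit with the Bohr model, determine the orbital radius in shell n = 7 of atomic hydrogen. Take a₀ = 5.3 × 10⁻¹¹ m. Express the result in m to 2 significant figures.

r_n = n²a₀/Z = 7² × 5.3 × 10⁻¹¹ / 1
    = 49 × 5.3 × 10⁻¹¹ / 1 = 2.6 × 10⁻⁹ m

2.6 × 10⁻⁹ m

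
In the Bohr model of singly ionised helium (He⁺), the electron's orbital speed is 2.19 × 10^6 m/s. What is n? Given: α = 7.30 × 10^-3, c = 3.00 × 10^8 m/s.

2

v_n = Zαc/n ⇒ n = Zαc/v = 2 × 0.00730 × 3.00 × 10^8 / 2.19 × 10^6 ≈ 2.00
n = 2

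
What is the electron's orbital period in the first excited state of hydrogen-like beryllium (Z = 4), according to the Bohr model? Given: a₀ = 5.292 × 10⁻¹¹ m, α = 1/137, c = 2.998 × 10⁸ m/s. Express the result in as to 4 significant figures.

75.97 as

r = n²a₀/Z = 2²·5.292 × 10⁻¹¹/4 = 5.292 × 10⁻¹¹ m
v = Zαc/n = 4·0.007299·2.998 × 10⁸/2 = 4.377 × 10⁶ m/s
T = 2πr/v = 7.597 × 10⁻¹⁷ s = 75.97 as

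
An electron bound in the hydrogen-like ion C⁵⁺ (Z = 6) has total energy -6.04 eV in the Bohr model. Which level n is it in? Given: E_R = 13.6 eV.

9

E_n = −E_R Z²/n² ⇒ n² = E_R Z²/(−E_n) = 13.6 × 6² / 6.04 ≈ 81.06
n = 9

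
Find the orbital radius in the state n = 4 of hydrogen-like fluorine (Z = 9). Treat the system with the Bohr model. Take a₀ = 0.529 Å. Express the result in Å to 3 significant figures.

r_n = n²a₀/Z = 4² × 0.529 / 9
    = 16 × 0.529 / 9 = 0.940 Å

0.940 Å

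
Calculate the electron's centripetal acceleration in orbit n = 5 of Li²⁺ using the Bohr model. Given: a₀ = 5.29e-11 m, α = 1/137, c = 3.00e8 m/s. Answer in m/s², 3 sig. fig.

r = n²a₀/Z = 4.41e-10 m, v = Zαc/n = 1.31e6 m/s
a = v²/r = (1.31e6)² / 4.41e-10 = 3.92e21 m/s²

3.92e21 m/s²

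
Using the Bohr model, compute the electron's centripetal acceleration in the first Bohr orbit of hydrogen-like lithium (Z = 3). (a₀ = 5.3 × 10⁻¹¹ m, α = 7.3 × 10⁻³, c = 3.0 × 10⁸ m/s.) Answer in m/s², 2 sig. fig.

2.4 × 10²⁴ m/s²

r = n²a₀/Z = 1.8 × 10⁻¹¹ m, v = Zαc/n = 6.6 × 10⁶ m/s
a = v²/r = (6.6 × 10⁶)² / 1.8 × 10⁻¹¹ = 2.4 × 10²⁴ m/s²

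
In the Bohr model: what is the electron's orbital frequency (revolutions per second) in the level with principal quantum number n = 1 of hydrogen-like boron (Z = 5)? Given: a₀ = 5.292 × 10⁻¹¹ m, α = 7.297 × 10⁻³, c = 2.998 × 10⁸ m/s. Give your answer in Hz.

r = n²a₀/Z = 1.058 × 10⁻¹¹ m, v = Zαc/n = 1.094 × 10⁷ m/s
f = v/(2πr) = 1.645 × 10¹⁷ Hz

1.645 × 10¹⁷ Hz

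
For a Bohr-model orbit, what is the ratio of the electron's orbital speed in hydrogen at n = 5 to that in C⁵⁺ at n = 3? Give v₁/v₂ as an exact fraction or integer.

v ∝ Z^1 · n^-1
v₁/v₂ = (1/6)^1 · (5/3)^-1 = 1/10

1/10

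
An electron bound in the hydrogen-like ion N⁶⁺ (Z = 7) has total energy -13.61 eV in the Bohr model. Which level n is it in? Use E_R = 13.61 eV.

E_n = −E_R Z²/n² ⇒ n² = E_R Z²/(−E_n) = 13.61 × 7² / 13.61 ≈ 49.00
n = 7

7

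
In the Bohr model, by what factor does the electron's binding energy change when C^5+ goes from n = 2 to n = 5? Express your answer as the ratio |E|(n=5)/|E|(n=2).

4/25

|E| ∝ Z^2 · n^-2; with Z fixed, |E| ∝ n^-2.
|E|(n=5)/|E|(n=2) = (5/2)^-2 = 4/25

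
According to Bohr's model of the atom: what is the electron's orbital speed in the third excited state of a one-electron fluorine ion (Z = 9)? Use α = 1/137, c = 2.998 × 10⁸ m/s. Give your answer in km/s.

v_n = Zαc/n = 9 × 0.007299 × 2.998 × 10⁸ / 4
    = 4924 km/s

4924 km/s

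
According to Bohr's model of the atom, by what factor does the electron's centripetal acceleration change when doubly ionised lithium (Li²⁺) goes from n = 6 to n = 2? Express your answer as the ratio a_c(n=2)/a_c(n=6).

81

a_c ∝ Z^3 · n^-4; with Z fixed, a_c ∝ n^-4.
a_c(n=2)/a_c(n=6) = (2/6)^-4 = 81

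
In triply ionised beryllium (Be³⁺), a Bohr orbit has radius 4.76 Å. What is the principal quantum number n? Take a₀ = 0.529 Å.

6

r_n = n²a₀/Z ⇒ n² = rZ/a₀ = 4.76 × 4 / 0.529 ≈ 35.99
n = 6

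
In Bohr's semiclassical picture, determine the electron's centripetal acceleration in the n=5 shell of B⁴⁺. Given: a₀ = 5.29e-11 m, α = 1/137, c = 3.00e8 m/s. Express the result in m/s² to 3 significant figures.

1.81e22 m/s²

r = n²a₀/Z = 2.64e-10 m, v = Zαc/n = 2.19e6 m/s
a = v²/r = (2.19e6)² / 2.64e-10 = 1.81e22 m/s²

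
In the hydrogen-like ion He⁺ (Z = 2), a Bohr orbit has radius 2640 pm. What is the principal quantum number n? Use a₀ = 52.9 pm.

r_n = n²a₀/Z ⇒ n² = rZ/a₀ = 2640 × 2 / 52.9 ≈ 99.81
n = 10

10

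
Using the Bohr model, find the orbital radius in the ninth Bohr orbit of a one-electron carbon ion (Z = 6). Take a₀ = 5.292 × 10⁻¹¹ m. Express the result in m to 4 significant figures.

r_n = n²a₀/Z = 9² × 5.292 × 10⁻¹¹ / 6
    = 81 × 5.292 × 10⁻¹¹ / 6 = 7.144 × 10⁻¹⁰ m

7.144 × 10⁻¹⁰ m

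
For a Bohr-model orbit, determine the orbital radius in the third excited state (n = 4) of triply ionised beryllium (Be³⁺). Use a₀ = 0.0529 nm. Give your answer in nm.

r_n = n²a₀/Z = 4² × 0.0529 / 4
    = 16 × 0.0529 / 4 = 0.212 nm

0.212 nm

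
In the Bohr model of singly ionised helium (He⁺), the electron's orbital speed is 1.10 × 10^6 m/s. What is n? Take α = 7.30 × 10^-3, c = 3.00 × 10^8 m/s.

v_n = Zαc/n ⇒ n = Zαc/v = 2 × 0.00730 × 3.00 × 10^8 / 1.10 × 10^6 ≈ 3.98
n = 4

4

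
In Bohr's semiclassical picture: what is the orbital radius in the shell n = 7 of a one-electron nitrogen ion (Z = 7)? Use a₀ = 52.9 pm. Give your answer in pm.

370 pm

r_n = n²a₀/Z = 7² × 52.9 / 7
    = 49 × 52.9 / 7 = 370 pm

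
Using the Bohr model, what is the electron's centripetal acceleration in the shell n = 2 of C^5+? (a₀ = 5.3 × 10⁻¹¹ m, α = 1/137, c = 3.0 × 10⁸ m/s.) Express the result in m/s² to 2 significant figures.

r = n²a₀/Z = 3.5 × 10⁻¹¹ m, v = Zαc/n = 6.6 × 10⁶ m/s
a = v²/r = (6.6 × 10⁶)² / 3.5 × 10⁻¹¹ = 1.2 × 10²⁴ m/s²

1.2 × 10²⁴ m/s²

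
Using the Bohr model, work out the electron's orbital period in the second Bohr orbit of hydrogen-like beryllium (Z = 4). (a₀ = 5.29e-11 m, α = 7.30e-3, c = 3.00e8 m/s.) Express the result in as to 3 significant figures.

r = n²a₀/Z = 2²·5.29e-11/4 = 5.29e-11 m
v = Zαc/n = 4·0.00730·3.00e8/2 = 4.38e6 m/s
T = 2πr/v = 7.59e-17 s = 75.9 as

75.9 as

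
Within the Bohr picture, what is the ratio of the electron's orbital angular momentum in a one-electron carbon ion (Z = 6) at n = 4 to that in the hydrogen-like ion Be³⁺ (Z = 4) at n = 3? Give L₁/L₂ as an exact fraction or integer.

L = nℏ is independent of Z.
L₁/L₂ = n₁/n₂ = 4/3 = 4/3

4/3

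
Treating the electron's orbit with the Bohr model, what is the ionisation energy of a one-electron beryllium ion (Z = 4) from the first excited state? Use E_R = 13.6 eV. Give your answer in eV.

54.4 eV

E_n = −E_R·Z²/n² = −13.6 × 4²/2² eV = -54.4 eV
Ionisation energy = −E_n = 54.4 eV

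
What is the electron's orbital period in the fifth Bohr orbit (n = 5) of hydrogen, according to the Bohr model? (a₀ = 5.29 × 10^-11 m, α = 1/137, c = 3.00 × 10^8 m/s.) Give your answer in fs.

r = n²a₀/Z = 5²·5.29 × 10^-11/1 = 1.32 × 10^-9 m
v = Zαc/n = 1·0.00730·3.00 × 10^8/5 = 4.38 × 10^5 m/s
T = 2πr/v = 1.90 × 10^-14 s = 19.0 fs

19.0 fs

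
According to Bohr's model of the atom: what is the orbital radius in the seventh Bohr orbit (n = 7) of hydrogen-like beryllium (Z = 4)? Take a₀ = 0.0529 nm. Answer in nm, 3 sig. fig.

0.648 nm

r_n = n²a₀/Z = 7² × 0.0529 / 4
    = 49 × 0.0529 / 4 = 0.648 nm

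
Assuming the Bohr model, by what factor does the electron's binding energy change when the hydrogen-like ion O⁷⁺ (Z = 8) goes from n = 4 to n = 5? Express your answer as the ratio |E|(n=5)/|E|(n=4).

|E| ∝ Z^2 · n^-2; with Z fixed, |E| ∝ n^-2.
|E|(n=5)/|E|(n=4) = (5/4)^-2 = 16/25

16/25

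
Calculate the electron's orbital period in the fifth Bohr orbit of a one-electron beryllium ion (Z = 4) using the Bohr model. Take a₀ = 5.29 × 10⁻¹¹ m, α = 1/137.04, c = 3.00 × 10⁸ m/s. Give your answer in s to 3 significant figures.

1.19 × 10⁻¹⁵ s

r = n²a₀/Z = 5²·5.29 × 10⁻¹¹/4 = 3.31 × 10⁻¹⁰ m
v = Zαc/n = 4·0.00730·3.00 × 10⁸/5 = 1.75 × 10⁶ m/s
T = 2πr/v = 1.19 × 10⁻¹⁵ s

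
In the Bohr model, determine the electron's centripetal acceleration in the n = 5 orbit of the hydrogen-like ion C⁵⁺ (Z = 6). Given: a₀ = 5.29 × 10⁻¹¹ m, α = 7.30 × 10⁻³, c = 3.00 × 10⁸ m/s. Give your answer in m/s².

r = n²a₀/Z = 2.20 × 10⁻¹⁰ m, v = Zαc/n = 2.63 × 10⁶ m/s
a = v²/r = (2.63 × 10⁶)² / 2.20 × 10⁻¹⁰ = 3.13 × 10²² m/s²

3.13 × 10²² m/s²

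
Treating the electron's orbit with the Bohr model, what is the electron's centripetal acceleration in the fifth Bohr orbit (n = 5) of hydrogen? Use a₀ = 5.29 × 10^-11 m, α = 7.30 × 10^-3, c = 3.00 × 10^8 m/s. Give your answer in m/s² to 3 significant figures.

1.45 × 10^20 m/s²

r = n²a₀/Z = 1.32 × 10^-9 m, v = Zαc/n = 4.38 × 10^5 m/s
a = v²/r = (4.38 × 10^5)² / 1.32 × 10^-9 = 1.45 × 10^20 m/s²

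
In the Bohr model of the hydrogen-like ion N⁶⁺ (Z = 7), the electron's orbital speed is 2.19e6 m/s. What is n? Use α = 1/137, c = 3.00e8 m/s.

7

v_n = Zαc/n ⇒ n = Zαc/v = 7 × 0.00730 × 3.00e8 / 2.19e6 ≈ 7.00
n = 7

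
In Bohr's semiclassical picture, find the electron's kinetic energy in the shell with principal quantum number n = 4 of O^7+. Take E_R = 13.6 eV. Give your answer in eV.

For a Coulomb orbit the virial theorem gives K = −E_n.
E_n = −E_R·Z²/n², so K = E_R·Z²/n² = 13.6 × 8²/4² = 54.4 eV

54.4 eV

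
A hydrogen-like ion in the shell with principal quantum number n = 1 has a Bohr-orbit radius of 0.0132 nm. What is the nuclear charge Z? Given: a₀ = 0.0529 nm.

4

r_n = n²a₀/Z ⇒ Z = n²a₀/r = 1² × 0.0529 / 0.0132 ≈ 4.01
Z = 4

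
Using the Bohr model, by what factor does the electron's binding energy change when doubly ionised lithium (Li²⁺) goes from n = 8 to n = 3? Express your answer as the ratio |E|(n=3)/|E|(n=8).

|E| ∝ Z^2 · n^-2; with Z fixed, |E| ∝ n^-2.
|E|(n=3)/|E|(n=8) = (3/8)^-2 = 64/9

64/9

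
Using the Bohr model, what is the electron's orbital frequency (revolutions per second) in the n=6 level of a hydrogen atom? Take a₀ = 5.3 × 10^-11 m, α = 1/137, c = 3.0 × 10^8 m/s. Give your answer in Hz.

r = n²a₀/Z = 1.9 × 10^-9 m, v = Zαc/n = 3.6 × 10^5 m/s
f = v/(2πr) = 3.0 × 10^13 Hz

3.0 × 10^13 Hz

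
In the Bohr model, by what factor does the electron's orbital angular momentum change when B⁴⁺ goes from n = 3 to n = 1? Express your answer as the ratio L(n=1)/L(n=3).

L = nℏ depends only on n, so L ∝ n.
L(n=1)/L(n=3) = (1/3)^1 = 1/3

1/3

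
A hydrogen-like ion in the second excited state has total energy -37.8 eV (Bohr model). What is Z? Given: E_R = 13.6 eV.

E_n = −E_R Z²/n² ⇒ Z² = −E_n n²/E_R = 37.8 × 3² / 13.6 ≈ 25.01
Z = 5

5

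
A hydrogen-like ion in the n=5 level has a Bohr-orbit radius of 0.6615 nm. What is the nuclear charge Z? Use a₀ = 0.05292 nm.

r_n = n²a₀/Z ⇒ Z = n²a₀/r = 5² × 0.05292 / 0.6615 ≈ 2.00
Z = 2

2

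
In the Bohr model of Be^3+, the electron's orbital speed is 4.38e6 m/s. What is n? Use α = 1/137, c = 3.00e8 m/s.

2

v_n = Zαc/n ⇒ n = Zαc/v = 4 × 0.00730 × 3.00e8 / 4.38e6 ≈ 2.00
n = 2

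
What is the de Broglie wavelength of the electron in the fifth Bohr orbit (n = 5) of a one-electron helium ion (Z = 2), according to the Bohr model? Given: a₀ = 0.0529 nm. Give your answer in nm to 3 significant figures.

0.831 nm

The Bohr quantisation condition is nλ = 2πr_n.
r_n = n²a₀/Z = 0.661 nm
λ = 2πr_n/n = 2π·0.661/5 = 0.831 nm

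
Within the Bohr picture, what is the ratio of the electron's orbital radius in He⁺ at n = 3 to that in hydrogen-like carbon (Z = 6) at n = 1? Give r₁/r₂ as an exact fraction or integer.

27

r ∝ Z^-1 · n^2
r₁/r₂ = (2/6)^-1 · (3/1)^2 = 27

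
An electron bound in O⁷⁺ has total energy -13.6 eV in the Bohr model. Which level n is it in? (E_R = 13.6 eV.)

8

E_n = −E_R Z²/n² ⇒ n² = E_R Z²/(−E_n) = 13.6 × 8² / 13.6 ≈ 64.00
n = 8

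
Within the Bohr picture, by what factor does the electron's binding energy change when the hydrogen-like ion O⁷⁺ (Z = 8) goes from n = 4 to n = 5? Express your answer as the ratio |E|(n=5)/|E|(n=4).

16/25

|E| ∝ Z^2 · n^-2; with Z fixed, |E| ∝ n^-2.
|E|(n=5)/|E|(n=4) = (5/4)^-2 = 16/25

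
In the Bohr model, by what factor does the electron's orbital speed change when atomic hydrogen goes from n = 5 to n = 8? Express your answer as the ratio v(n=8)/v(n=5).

5/8

v ∝ Z^1 · n^-1; with Z fixed, v ∝ n^-1.
v(n=8)/v(n=5) = (8/5)^-1 = 5/8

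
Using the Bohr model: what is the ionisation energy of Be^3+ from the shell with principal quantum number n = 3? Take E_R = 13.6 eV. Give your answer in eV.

24.2 eV

E_n = −E_R·Z²/n² = −13.6 × 4²/3² eV = -24.2 eV
Ionisation energy = −E_n = 24.2 eV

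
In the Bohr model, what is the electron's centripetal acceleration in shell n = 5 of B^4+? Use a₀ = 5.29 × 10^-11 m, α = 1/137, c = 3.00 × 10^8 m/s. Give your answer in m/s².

r = n²a₀/Z = 2.64 × 10^-10 m, v = Zαc/n = 2.19 × 10^6 m/s
a = v²/r = (2.19 × 10^6)² / 2.64 × 10^-10 = 1.81 × 10^22 m/s²

1.81 × 10^22 m/s²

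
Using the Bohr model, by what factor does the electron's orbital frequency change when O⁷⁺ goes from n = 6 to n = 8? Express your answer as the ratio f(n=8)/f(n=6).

27/64

f ∝ Z^2 · n^-3; with Z fixed, f ∝ n^-3.
f(n=8)/f(n=6) = (8/6)^-3 = 27/64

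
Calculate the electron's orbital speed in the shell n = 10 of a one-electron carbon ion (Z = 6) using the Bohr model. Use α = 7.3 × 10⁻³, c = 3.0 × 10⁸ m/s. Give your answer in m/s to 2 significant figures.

1.3 × 10⁶ m/s

v_n = Zαc/n = 6 × 0.0073 × 3.0 × 10⁸ / 10
    = 1.3 × 10⁶ m/s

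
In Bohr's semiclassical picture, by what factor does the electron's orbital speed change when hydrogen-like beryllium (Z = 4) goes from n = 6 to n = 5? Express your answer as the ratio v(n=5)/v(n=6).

6/5

v ∝ Z^1 · n^-1; with Z fixed, v ∝ n^-1.
v(n=5)/v(n=6) = (5/6)^-1 = 6/5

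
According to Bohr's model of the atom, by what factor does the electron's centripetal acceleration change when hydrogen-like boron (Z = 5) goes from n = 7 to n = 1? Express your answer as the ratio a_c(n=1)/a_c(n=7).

a_c ∝ Z^3 · n^-4; with Z fixed, a_c ∝ n^-4.
a_c(n=1)/a_c(n=7) = (1/7)^-4 = 2401

2401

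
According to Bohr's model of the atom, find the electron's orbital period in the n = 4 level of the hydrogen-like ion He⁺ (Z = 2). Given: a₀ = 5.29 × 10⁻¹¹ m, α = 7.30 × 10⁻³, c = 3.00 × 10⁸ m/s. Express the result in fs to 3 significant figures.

2.43 fs

r = n²a₀/Z = 4²·5.29 × 10⁻¹¹/2 = 4.23 × 10⁻¹⁰ m
v = Zαc/n = 2·0.00730·3.00 × 10⁸/4 = 1.09 × 10⁶ m/s
T = 2πr/v = 2.43 × 10⁻¹⁵ s = 2.43 fs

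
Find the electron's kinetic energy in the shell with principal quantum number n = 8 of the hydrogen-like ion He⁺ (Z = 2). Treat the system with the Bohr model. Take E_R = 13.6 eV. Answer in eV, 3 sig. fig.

0.850 eV

For a Coulomb orbit the virial theorem gives K = −E_n.
E_n = −E_R·Z²/n², so K = E_R·Z²/n² = 13.6 × 2²/8² = 0.850 eV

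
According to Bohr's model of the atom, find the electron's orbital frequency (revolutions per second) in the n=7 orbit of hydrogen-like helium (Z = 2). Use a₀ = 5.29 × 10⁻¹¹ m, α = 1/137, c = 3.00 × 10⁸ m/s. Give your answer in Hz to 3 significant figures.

7.68 × 10¹³ Hz

r = n²a₀/Z = 1.30 × 10⁻⁹ m, v = Zαc/n = 6.26 × 10⁵ m/s
f = v/(2πr) = 7.68 × 10¹³ Hz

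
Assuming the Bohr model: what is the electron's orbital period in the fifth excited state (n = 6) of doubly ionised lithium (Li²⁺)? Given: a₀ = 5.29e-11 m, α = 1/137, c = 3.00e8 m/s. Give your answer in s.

r = n²a₀/Z = 6²·5.29e-11/3 = 6.35e-10 m
v = Zαc/n = 3·0.00730·3.00e8/6 = 1.09e6 m/s
T = 2πr/v = 3.64e-15 s

3.64e-15 s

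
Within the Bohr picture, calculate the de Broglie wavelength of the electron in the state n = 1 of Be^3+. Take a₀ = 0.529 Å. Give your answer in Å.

The Bohr quantisation condition is nλ = 2πr_n.
r_n = n²a₀/Z = 0.132 Å
λ = 2πr_n/n = 2π·0.132/1 = 0.831 Å

0.831 Å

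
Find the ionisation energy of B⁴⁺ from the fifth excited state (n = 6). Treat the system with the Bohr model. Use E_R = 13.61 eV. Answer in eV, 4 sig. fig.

9.451 eV

E_n = −E_R·Z²/n² = −13.61 × 5²/6² eV = -9.451 eV
Ionisation energy = −E_n = 9.451 eV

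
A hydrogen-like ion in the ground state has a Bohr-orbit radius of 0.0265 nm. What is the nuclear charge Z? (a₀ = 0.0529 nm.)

r_n = n²a₀/Z ⇒ Z = n²a₀/r = 1² × 0.0529 / 0.0265 ≈ 2.00
Z = 2

2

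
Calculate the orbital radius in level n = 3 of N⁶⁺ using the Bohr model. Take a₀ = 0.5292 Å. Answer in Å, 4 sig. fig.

r_n = n²a₀/Z = 3² × 0.5292 / 7
    = 9 × 0.5292 / 7 = 0.6804 Å

0.6804 Å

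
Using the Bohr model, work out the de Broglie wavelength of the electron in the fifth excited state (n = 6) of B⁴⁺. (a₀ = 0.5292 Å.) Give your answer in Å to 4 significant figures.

The Bohr quantisation condition is nλ = 2πr_n.
r_n = n²a₀/Z = 3.810 Å
λ = 2πr_n/n = 2π·3.810/6 = 3.990 Å

3.990 Å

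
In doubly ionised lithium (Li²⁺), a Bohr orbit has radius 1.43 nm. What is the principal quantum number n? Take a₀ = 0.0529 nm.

9

r_n = n²a₀/Z ⇒ n² = rZ/a₀ = 1.43 × 3 / 0.0529 ≈ 81.10
n = 9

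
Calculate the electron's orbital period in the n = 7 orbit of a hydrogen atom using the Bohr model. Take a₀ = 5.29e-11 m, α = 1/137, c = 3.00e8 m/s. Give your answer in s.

5.21e-14 s

r = n²a₀/Z = 7²·5.29e-11/1 = 2.59e-9 m
v = Zαc/n = 1·0.00730·3.00e8/7 = 3.13e5 m/s
T = 2πr/v = 5.21e-14 s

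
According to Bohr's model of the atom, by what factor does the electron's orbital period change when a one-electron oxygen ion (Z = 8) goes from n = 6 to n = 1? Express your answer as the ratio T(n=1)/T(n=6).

T ∝ Z^-2 · n^3; with Z fixed, T ∝ n^3.
T(n=1)/T(n=6) = (1/6)^3 = 1/216

1/216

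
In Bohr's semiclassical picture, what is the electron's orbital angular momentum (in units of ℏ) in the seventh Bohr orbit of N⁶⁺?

7

L_n = nℏ, so L/ℏ = n = 7.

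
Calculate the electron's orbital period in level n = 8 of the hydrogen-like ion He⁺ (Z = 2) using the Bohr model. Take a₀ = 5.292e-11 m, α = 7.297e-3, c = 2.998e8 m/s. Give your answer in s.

r = n²a₀/Z = 8²·5.292e-11/2 = 1.693e-9 m
v = Zαc/n = 2·0.007297·2.998e8/8 = 5.469e5 m/s
T = 2πr/v = 1.946e-14 s

1.946e-14 s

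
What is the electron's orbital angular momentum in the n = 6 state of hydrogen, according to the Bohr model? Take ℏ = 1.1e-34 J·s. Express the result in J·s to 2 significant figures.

L_n = nℏ = 6 × 1.1e-34 = 6.6e-34 J·s

6.6e-34 J·s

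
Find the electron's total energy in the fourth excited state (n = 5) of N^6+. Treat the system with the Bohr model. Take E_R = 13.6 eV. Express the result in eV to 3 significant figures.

E_n = −E_R·Z²/n² = −13.6 × 7²/5² = -26.7 eV

-26.7 eV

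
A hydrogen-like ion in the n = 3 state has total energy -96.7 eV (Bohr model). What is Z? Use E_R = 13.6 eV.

8

E_n = −E_R Z²/n² ⇒ Z² = −E_n n²/E_R = 96.7 × 3² / 13.6 ≈ 63.99
Z = 8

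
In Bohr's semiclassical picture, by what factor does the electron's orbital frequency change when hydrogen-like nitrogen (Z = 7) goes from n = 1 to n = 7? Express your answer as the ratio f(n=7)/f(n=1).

f ∝ Z^2 · n^-3; with Z fixed, f ∝ n^-3.
f(n=7)/f(n=1) = (7/1)^-3 = 1/343

1/343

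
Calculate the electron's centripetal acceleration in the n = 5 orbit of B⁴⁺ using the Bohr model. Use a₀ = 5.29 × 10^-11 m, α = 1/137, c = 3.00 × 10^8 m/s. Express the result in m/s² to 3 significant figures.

1.81 × 10^22 m/s²

r = n²a₀/Z = 2.64 × 10^-10 m, v = Zαc/n = 2.19 × 10^6 m/s
a = v²/r = (2.19 × 10^6)² / 2.64 × 10^-10 = 1.81 × 10^22 m/s²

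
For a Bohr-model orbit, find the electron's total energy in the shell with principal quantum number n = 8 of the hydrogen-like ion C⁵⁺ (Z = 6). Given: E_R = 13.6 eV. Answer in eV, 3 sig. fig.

-7.65 eV

E_n = −E_R·Z²/n² = −13.6 × 6²/8² = -7.65 eV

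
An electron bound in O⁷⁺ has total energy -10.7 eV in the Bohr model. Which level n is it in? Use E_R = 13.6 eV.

E_n = −E_R Z²/n² ⇒ n² = E_R Z²/(−E_n) = 13.6 × 8² / 10.7 ≈ 81.35
n = 9

9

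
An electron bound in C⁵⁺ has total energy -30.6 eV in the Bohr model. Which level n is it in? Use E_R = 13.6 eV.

4

E_n = −E_R Z²/n² ⇒ n² = E_R Z²/(−E_n) = 13.6 × 6² / 30.6 ≈ 16.00
n = 4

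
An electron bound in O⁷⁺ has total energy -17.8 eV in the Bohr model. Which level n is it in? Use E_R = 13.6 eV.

E_n = −E_R Z²/n² ⇒ n² = E_R Z²/(−E_n) = 13.6 × 8² / 17.8 ≈ 48.90
n = 7

7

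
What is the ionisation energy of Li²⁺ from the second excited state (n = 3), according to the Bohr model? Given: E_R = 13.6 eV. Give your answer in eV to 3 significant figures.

E_n = −E_R·Z²/n² = −13.6 × 3²/3² eV = -13.6 eV
Ionisation energy = −E_n = 13.6 eV

13.6 eV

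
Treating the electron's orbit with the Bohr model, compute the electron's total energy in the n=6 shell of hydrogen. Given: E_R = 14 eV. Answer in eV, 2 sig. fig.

-0.39 eV

E_n = −E_R·Z²/n² = −14 × 1²/6² = -0.39 eV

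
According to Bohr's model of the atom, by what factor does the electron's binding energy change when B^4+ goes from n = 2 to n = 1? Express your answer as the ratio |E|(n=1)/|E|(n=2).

|E| ∝ Z^2 · n^-2; with Z fixed, |E| ∝ n^-2.
|E|(n=1)/|E|(n=2) = (1/2)^-2 = 4

4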